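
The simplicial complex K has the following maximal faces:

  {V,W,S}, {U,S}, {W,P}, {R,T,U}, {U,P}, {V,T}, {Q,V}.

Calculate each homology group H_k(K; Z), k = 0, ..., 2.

H_0 = Z,  H_1 = Z^2,  H_2 = 0.

Order the vertices as P < Q < R < S < T < U < V < W. Listing each simplex with vertices in this order, K has dimension 2 with simplices:

  0-simplices (8): P, Q, R, S, T, U, V, W
  1-simplices (11): PU, PW, QV, RT, RU, SU, SV, SW, TU, TV, VW
  2-simplices (2): RTU, SVW

Hence C_0 ≅ Z^8, C_1 ≅ Z^11, C_2 ≅ Z^2.

The boundary map ∂_1: C_1 → C_0 is given by ∂[p,q] = [q] − [p]. For instance
  ∂PW = W − P.
The resulting 8×11 matrix has rank 7, and its Smith normal form has invariant factors (1,1,1,1,1,1,1).

The boundary map ∂_2: C_2 → C_1 maps a triangle to the signed sum of its edges. For instance
  ∂SVW = VW − SW + SV,
  ∂RTU = TU − RU + RT.
This gives a 11×2 integer matrix of rank 2; reducing to Smith normal form yields diagonal entries (1,1).

Now H_k = ker ∂_k / im ∂_{k+1}, so:

  H_0: rank C_0 − rank ∂_1 = 8 − 7 = 1, and the invariant factors of ∂_1 are all 1, so H_0 ≅ Z.
  H_1: rank ker ∂_1 − rank ∂_2 = (11 − 7) − 2 = 2, and the invariant factors of ∂_2 are all 1, so H_1 ≅ Z^2.
  H_2: rank ker ∂_2 − rank ∂_3 = (2 − 2) − 0 = 0, and there is no ∂_3, so H_2 ≅ 0.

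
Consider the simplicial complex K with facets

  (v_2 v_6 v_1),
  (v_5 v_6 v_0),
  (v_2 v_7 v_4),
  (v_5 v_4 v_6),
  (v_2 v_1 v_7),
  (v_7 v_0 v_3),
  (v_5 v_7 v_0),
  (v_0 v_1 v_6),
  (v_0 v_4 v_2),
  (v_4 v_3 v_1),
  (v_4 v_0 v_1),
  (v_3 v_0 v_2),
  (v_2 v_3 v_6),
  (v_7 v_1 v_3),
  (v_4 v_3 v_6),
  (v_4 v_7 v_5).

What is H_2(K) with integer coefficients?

We work with the vertex ordering v_0 < v_1 < v_2 < v_3 < v_4 < v_5 < v_6 < v_7. The simplices of K, each written with vertices in increasing order, are:

  0-simplices (8): [v_0], [v_1], [v_2], [v_3], [v_4], [v_5], [v_6], [v_7]
  1-simplices (24): (24 of them)
  2-simplices (16): (16 of them)

so the chain groups are C_0 ≅ Z^8, C_1 ≅ Z^24, C_2 ≅ Z^16.

Boundary ∂_1: C_1 → C_0 is given by ∂[p,q] = [q] − [p].
The resulting 8×24 matrix has rank 7, and its Smith normal form has invariant factors (1,1,1,1,1,1,1).

∂_2: C_2 → C_1 acts by ∂[p,q,r] = [q,r] − [p,r] + [p,q]. For instance
  ∂[v_0,v_5,v_7] = [v_5,v_7] − [v_0,v_7] + [v_0,v_5],
  ∂[v_0,v_2,v_4] = [v_2,v_4] − [v_0,v_4] + [v_0,v_2].
This gives a 24×16 integer matrix of rank 15; reducing to Smith normal form yields diagonal entries (1,1,1,1,1,1,1,1,1,1,1,1,1,1,1).

Reading off H_k = ker ∂_k / im ∂_{k+1}:

  H_2: rank ker ∂_2 − rank ∂_3 = (16 − 15) − 0 = 1, and there is no ∂_3, so H_2 = Z.

H_2 = Z.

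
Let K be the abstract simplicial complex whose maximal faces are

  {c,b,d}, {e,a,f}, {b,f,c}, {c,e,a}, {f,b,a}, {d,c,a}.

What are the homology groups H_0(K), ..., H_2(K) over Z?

H_0 ≅ Z,  H_1 ≅ Z,  H_2 = 0.

We work with the vertex ordering a < b < c < d < e < f. The simplices of K, each written with vertices in increasing order, are:

  0-simplices (6): a, b, c, d, e, f
  1-simplices (12): ab, ac, ad, ae, af, bc, bd, bf, cd, ce, cf, ef
  2-simplices (6): abf, acd, ace, aef, bcd, bcf

Hence C_0 ≅ Z^6, C_1 ≅ Z^12, C_2 ≅ Z^6.

Boundary ∂_1: C_1 → C_0 maps an edge to its endpoints' difference, ∂[p,q] = q − p. For instance
  ∂ef = f − e.
The 6×12 boundary matrix has rank 5 and Smith normal form diag(1,1,1,1,1).

∂_2: C_2 → C_1 sends each 2-simplex [p,q,r] to [q,r] − [p,r] + [p,q]. For instance
  ∂bcd = cd − bd + bc,
  ∂bcf = cf − bf + bc.
The 12×6 boundary matrix has rank 6 and Smith normal form diag(1,1,1,1,1,1).

Reading off H_k = ker ∂_k / im ∂_{k+1}:

  H_0: rank C_0 − rank ∂_1 = 6 − 5 = 1, and the invariant factors of ∂_1 are all 1, so H_0 ≅ Z.
  H_1: rank ker ∂_1 − rank ∂_2 = (12 − 5) − 6 = 1, and the invariant factors of ∂_2 are all 1, so H_1 ≅ Z.
  H_2: rank ker ∂_2 − rank ∂_3 = (6 − 6) − 0 = 0, and there is no ∂_3, so H_2 ≅ 0.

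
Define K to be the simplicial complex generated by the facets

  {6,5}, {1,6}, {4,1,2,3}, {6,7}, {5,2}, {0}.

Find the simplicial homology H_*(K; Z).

Fix the vertex order 0 < 1 < 2 < 3 < 4 < 5 < 6 < 7 and write every simplex with vertices in increasing order. Then dim K = 3 and the simplices of K are:

  0-simplices (8): [0], [1], [2], [3], [4], [5], [6], [7]
  1-simplices (10): [1,2], [1,3], [1,4], [1,6], [2,3], [2,4], [2,5], [3,4], [5,6], [6,7]
  2-simplices (4): [1,2,3], [1,2,4], [1,3,4], [2,3,4]
  3-simplices (1): [1,2,3,4]

so the chain groups are C_0 ≅ Z^8, C_1 ≅ Z^10, C_2 ≅ Z^4, C_3 ≅ Z^1.

The boundary map ∂_1: C_1 → C_0 maps an edge to its endpoints' difference, ∂[p,q] = q − p.
This gives a 8×10 integer matrix of rank 6; reducing to Smith normal form yields diagonal entries (1,1,1,1,1,1).

Boundary ∂_2: C_2 → C_1 maps a triangle to the signed sum of its edges. For instance
  ∂[1,3,4] = [3,4] − [1,4] + [1,3],
  ∂[2,3,4] = [3,4] − [2,4] + [2,3].
As a 10×4 matrix over Z this has rank 3, with invariant factors (1,1,1).

Boundary ∂_3: C_3 → C_2 sends each 3-simplex σ to the alternating sum Σ_i (−1)^i (σ with its i-th vertex removed). For instance
  ∂[1,2,3,4] = [2,3,4] − [1,3,4] + [1,2,4] − [1,2,3].
The resulting 4×1 matrix has rank 1, and its Smith normal form has invariant factors (1).

Computing H_k = (kernel of ∂_k) / (image of ∂_{k+1}):

  H_0: rank C_0 − rank ∂_1 = 8 − 6 = 2, and the invariant factors of ∂_1 are all 1, so H_0 ≅ Z^2.
  H_1: rank ker ∂_1 − rank ∂_2 = (10 − 6) − 3 = 1, and the invariant factors of ∂_2 are all 1, so H_1 ≅ Z.
  H_2: rank ker ∂_2 − rank ∂_3 = (4 − 3) − 1 = 0, and the invariant factors of ∂_3 are all 1, so H_2 ≅ 0.
  H_3: rank ker ∂_3 − rank ∂_4 = (1 − 1) − 0 = 0, and there is no ∂_4, so H_3 ≅ 0.

H_0 = Z^2,  H_1 = Z,  H_2 = 0,  H_3 = 0.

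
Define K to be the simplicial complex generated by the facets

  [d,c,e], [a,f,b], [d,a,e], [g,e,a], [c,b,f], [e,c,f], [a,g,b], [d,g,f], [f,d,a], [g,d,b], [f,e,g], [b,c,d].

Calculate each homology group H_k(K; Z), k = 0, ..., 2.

H_0 ≅ Z,  H_1 ≅ Z/2Z,  H_2 = 0.

We work with the vertex ordering a < b < c < d < e < f < g. The simplices of K, each written with vertices in increasing order, are:

  0-simplices (7): a, b, c, d, e, f, g
  1-simplices (18): ab, ad, ae, af, ag, bc, bd, bf, bg, cd, ce, cf, de, df, dg, ef, eg, fg
  2-simplices (12): abf, abg, ade, adf, aeg, bcd, bcf, bdg, cde, cef, dfg, efg

Hence C_0 ≅ Z^7, C_1 ≅ Z^18, C_2 ≅ Z^12.

∂_1: C_1 → C_0 sends each edge [p,q] (with p < q) to q − p. For instance
  ∂ab = b − a.
The 7×18 boundary matrix has rank 6 and Smith normal form diag(1,1,1,1,1,1).

Boundary ∂_2: C_2 → C_1 acts by ∂[p,q,r] = [q,r] − [p,r] + [p,q]. For instance
  ∂abg = bg − ag + ab,
  ∂adf = df − af + ad.
As a 18×12 matrix over Z this has rank 12, with invariant factors (1,1,1,1,1,1,1,1,1,1,1,2).

Now H_k = ker ∂_k / im ∂_{k+1}, so:

  H_0: rank C_0 − rank ∂_1 = 7 − 6 = 1, and the invariant factors of ∂_1 are all 1, so H_0 ≅ Z.
  H_1: rank ker ∂_1 − rank ∂_2 = (18 − 6) − 12 = 0, and ∂_2 has invariant factor 2 > 1, so H_1 ≅ Z/2Z.
  H_2: rank ker ∂_2 − rank ∂_3 = (12 − 12) − 0 = 0, and there is no ∂_3, so H_2 ≅ 0.

As a check, the Euler characteristic is 7 − 18 + 12 = 1, which agrees with 1 − 0 + 0 = 1.
(K is a triangulation of the real projective plane RP^2.)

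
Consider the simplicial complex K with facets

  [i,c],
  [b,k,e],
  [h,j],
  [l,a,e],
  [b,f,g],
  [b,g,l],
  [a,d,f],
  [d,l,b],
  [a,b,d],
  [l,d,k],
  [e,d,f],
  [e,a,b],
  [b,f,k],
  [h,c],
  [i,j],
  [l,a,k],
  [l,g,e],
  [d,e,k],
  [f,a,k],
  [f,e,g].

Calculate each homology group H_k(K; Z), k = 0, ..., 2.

Order the vertices as a < b < c < d < e < f < g < h < i < j < k < l. Listing each simplex with vertices in this order, K has dimension 2 with simplices:

  0-simplices (12): a, b, c, d, e, f, g, h, i, j, k, l
  1-simplices (28): ab, ad, ae, af, ak, al, bd, be, bf, bg, bk, bl, ch, ci, de, df, dk, dl, ef, eg, ek, el, fg, fk, gl, hj, ij, kl
  2-simplices (16): abd, abe, adf, ael, afk, akl, bdl, bek, bfg, bfk, bgl, def, dek, dkl, efg, egl

so the chain groups are C_0 ≅ Z^12, C_1 ≅ Z^28, C_2 ≅ Z^16.

Boundary ∂_1: C_1 → C_0 sends each edge [p,q] (with p < q) to q − p. For instance
  ∂dk = k − d.
As a 12×28 matrix over Z this has rank 10, with invariant factors (1,1,1,1,1,1,1,1,1,1).

The boundary map ∂_2: C_2 → C_1 acts by ∂[p,q,r] = [q,r] − [p,r] + [p,q]. For instance
  ∂bdl = dl − bl + bd,
  ∂bfk = fk − bk + bf.
The 28×16 boundary matrix has rank 15 and Smith normal form diag(1,1,1,1,1,1,1,1,1,1,1,1,1,1,1).

Reading off H_k = ker ∂_k / im ∂_{k+1}:

  H_0: rank C_0 − rank ∂_1 = 12 − 10 = 2, and the invariant factors of ∂_1 are all 1, so H_0 = Z^2.
  H_1: rank ker ∂_1 − rank ∂_2 = (28 − 10) − 15 = 3, and the invariant factors of ∂_2 are all 1, so H_1 = Z^3.
  H_2: rank ker ∂_2 − rank ∂_3 = (16 − 15) − 0 = 1, and there is no ∂_3, so H_2 = Z.

As a check, the Euler characteristic is 12 − 28 + 16 = 0, which agrees with 2 − 3 + 1 = 0.

H_0 = Z^2,  H_1 = Z^3,  H_2 = Z.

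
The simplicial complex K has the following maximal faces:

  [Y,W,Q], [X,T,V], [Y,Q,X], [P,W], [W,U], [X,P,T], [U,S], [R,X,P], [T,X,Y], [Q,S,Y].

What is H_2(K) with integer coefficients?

H_2 = 0.

We work with the vertex ordering P < Q < R < S < T < U < V < W < X < Y. The simplices of K, each written with vertices in increasing order, are:

  0-simplices (10): P, Q, R, S, T, U, V, W, X, Y
  1-simplices (18): PR, PT, PW, PX, QS, QW, QX, QY, RX, SU, SY, TV, TX, TY, UW, VX, WY, XY
  2-simplices (7): PRX, PTX, QSY, QWY, QXY, TVX, TXY

so the chain groups are C_0 ≅ Z^10, C_1 ≅ Z^18, C_2 ≅ Z^7.

The boundary map ∂_1: C_1 → C_0 maps an edge to its endpoints' difference, ∂[p,q] = q − p. For instance
  ∂SU = U − S.
As a 10×18 matrix over Z this has rank 9, with invariant factors (1,1,1,1,1,1,1,1,1).

Boundary ∂_2: C_2 → C_1 sends each 2-simplex [p,q,r] to [q,r] − [p,r] + [p,q]. For instance
  ∂QSY = SY − QY + QS,
  ∂QWY = WY − QY + QW.
This gives a 18×7 integer matrix of rank 7; reducing to Smith normal form yields diagonal entries (1,1,1,1,1,1,1).

From H_k ≅ ker(∂_k) / im(∂_{k+1}) we obtain:

  H_2: rank ker ∂_2 − rank ∂_3 = (7 − 7) − 0 = 0, and there is no ∂_3, so H_2 ≅ 0.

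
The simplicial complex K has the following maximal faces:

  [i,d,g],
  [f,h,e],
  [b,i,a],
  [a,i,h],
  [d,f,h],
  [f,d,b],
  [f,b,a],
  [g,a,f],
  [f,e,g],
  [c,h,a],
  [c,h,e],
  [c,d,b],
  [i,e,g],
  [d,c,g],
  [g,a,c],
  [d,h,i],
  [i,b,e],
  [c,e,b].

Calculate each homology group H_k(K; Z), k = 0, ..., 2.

H_0 = Z,  H_1 = Z^2,  H_2 = Z.

Fix the vertex order a < b < c < d < e < f < g < h < i and write every simplex with vertices in increasing order. Then dim K = 2 and the simplices of K are:

  0-simplices (9): a, b, c, d, e, f, g, h, i
  1-simplices (27): ab, ac, af, ag, ah, ai, bc, bd, be, bf, bi, cd, ce, cg, ch, df, dg, dh, di, ef, eg, eh, ei, fg, fh, gi, hi
  2-simplices (18): abf, abi, acg, ach, afg, ahi, bcd, bce, bdf, bei, cdg, ceh, dfh, dgi, dhi, efg, efh, egi

giving chain groups C_0 ≅ Z^9, C_1 ≅ Z^27, C_2 ≅ Z^18.

The boundary map ∂_1: C_1 → C_0 maps an edge to its endpoints' difference, ∂[p,q] = q − p.
The 9×27 boundary matrix has rank 8 and Smith normal form diag(1,1,1,1,1,1,1,1).

∂_2: C_2 → C_1 sends each 2-simplex [p,q,r] to [q,r] − [p,r] + [p,q]. For instance
  ∂bcd = cd − bd + bc,
  ∂acg = cg − ag + ac.
As a 27×18 matrix over Z this has rank 17, with invariant factors (1,1,1,1,1,1,1,1,1,1,1,1,1,1,1,1,1).

Computing H_k = (kernel of ∂_k) / (image of ∂_{k+1}):

  H_0: rank C_0 − rank ∂_1 = 9 − 8 = 1, and the invariant factors of ∂_1 are all 1, so H_0 ≅ Z.
  H_1: rank ker ∂_1 − rank ∂_2 = (27 − 8) − 17 = 2, and the invariant factors of ∂_2 are all 1, so H_1 ≅ Z^2.
  H_2: rank ker ∂_2 − rank ∂_3 = (18 − 17) − 0 = 1, and there is no ∂_3, so H_2 ≅ Z.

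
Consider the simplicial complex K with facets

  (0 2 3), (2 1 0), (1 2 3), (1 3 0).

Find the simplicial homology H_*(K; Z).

H_0 ≅ Z,  H_1 = 0,  H_2 ≅ Z.

Fix the vertex order 0 < 1 < 2 < 3 and write every simplex with vertices in increasing order. Then dim K = 2 and the simplices of K are:

  0-simplices (4): [0], [1], [2], [3]
  1-simplices (6): [0,1], [0,2], [0,3], [1,2], [1,3], [2,3]
  2-simplices (4): [0,1,2], [0,1,3], [0,2,3], [1,2,3]

Hence C_0 ≅ Z^4, C_1 ≅ Z^6, C_2 ≅ Z^4.

The boundary map ∂_1: C_1 → C_0 sends each edge [p,q] (with p < q) to q − p.
The 4×6 boundary matrix has rank 3 and Smith normal form diag(1,1,1).

The boundary map ∂_2: C_2 → C_1 sends each 2-simplex [p,q,r] to [q,r] − [p,r] + [p,q]. For instance
  ∂[1,2,3] = [2,3] − [1,3] + [1,2],
  ∂[0,1,2] = [1,2] − [0,2] + [0,1].
As a 6×4 matrix over Z this has rank 3, with invariant factors (1,1,1).

From H_k ≅ ker(∂_k) / im(∂_{k+1}) we obtain:

  H_0: rank C_0 − rank ∂_1 = 4 − 3 = 1, and the invariant factors of ∂_1 are all 1, so H_0 = Z.
  H_1: rank ker ∂_1 − rank ∂_2 = (6 − 3) − 3 = 0, and the invariant factors of ∂_2 are all 1, so H_1 = 0.
  H_2: rank ker ∂_2 − rank ∂_3 = (4 − 3) − 0 = 1, and there is no ∂_3, so H_2 = Z.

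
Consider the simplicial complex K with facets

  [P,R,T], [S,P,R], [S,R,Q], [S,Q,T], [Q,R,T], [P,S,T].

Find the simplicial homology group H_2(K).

H_2 ≅ Z.

K has 5 vertices, 9 edges, 6 triangles.
rank ∂_2 = 5, rank ∂_3 = 0 ⇒ b_2 = 6 − 5 − 0 = 1. So H_2 ≅ Z.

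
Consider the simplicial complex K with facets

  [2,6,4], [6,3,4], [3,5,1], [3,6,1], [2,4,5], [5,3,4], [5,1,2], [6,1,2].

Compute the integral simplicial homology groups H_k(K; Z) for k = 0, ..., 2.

H_0 = Z,  H_1 = 0,  H_2 = Z.

Take the total order 1 < 2 < 3 < 4 < 5 < 6 on the vertex set. Then K (dimension 2) consists of the simplices:

  0-simplices (6): [1], [2], [3], [4], [5], [6]
  1-simplices (12): [1,2], [1,3], [1,5], [1,6], [2,4], [2,5], [2,6], [3,4], [3,5], [3,6], [4,5], [4,6]
  2-simplices (8): [1,2,5], [1,2,6], [1,3,5], [1,3,6], [2,4,5], [2,4,6], [3,4,5], [3,4,6]

so the chain groups are C_0 ≅ Z^6, C_1 ≅ Z^12, C_2 ≅ Z^8.

The boundary map ∂_1: C_1 → C_0 is given by ∂[p,q] = [q] − [p]. For instance
  ∂[3,6] = [6] − [3].
The resulting 6×12 matrix has rank 5, and its Smith normal form has invariant factors (1,1,1,1,1).

The boundary map ∂_2: C_2 → C_1 sends each 2-simplex [p,q,r] to [q,r] − [p,r] + [p,q]. For instance
  ∂[2,4,6] = [4,6] − [2,6] + [2,4],
  ∂[3,4,6] = [4,6] − [3,6] + [3,4].
This gives a 12×8 integer matrix of rank 7; reducing to Smith normal form yields diagonal entries (1,1,1,1,1,1,1).

Reading off H_k = ker ∂_k / im ∂_{k+1}:

  H_0: rank C_0 − rank ∂_1 = 6 − 5 = 1, and the invariant factors of ∂_1 are all 1, so H_0 ≅ Z.
  H_1: rank ker ∂_1 − rank ∂_2 = (12 − 5) − 7 = 0, and the invariant factors of ∂_2 are all 1, so H_1 ≅ 0.
  H_2: rank ker ∂_2 − rank ∂_3 = (8 − 7) − 0 = 1, and there is no ∂_3, so H_2 ≅ Z.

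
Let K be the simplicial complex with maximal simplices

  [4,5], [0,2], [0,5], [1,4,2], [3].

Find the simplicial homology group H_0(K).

Take the total order 0 < 1 < 2 < 3 < 4 < 5 on the vertex set. Then K (dimension 2) consists of the simplices:

  0-simplices (6): [0], [1], [2], [3], [4], [5]
  1-simplices (6): [0,2], [0,5], [1,2], [1,4], [2,4], [4,5]
  2-simplices (1): [1,2,4]

Hence C_0 ≅ Z^6, C_1 ≅ Z^6, C_2 ≅ Z^1.

Boundary ∂_1: C_1 → C_0 maps an edge to its endpoints' difference, ∂[p,q] = q − p. For instance
  ∂[1,2] = [2] − [1].
As a 6×6 matrix over Z this has rank 4, with invariant factors (1,1,1,1).

The boundary map ∂_2: C_2 → C_1 sends each 2-simplex [p,q,r] to [q,r] − [p,r] + [p,q]. For instance
  ∂[1,2,4] = [2,4] − [1,4] + [1,2].
As a 6×1 matrix over Z this has rank 1, with invariant factors (1).

From H_k ≅ ker(∂_k) / im(∂_{k+1}) we obtain:

  H_0: rank C_0 − rank ∂_1 = 6 − 4 = 2, and the invariant factors of ∂_1 are all 1, so H_0 ≅ Z^2.

H_0 ≅ Z^2.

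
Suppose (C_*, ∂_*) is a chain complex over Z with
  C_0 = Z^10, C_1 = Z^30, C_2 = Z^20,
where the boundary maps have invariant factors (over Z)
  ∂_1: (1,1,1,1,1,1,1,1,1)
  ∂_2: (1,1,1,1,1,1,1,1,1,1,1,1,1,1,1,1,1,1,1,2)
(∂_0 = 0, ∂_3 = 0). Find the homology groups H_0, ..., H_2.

H_0: b_0 = 10 − 0 − 9 = 1; torsion from ∂_1 factors > 1: none. So H_0 ≅ Z.
H_1: b_1 = 30 − 9 − 20 = 1; torsion from ∂_2 factors > 1: [2]. So H_1 ≅ Z ⊕ Z/2.
H_2: b_2 = 20 − 20 − 0 = 0; torsion from ∂_3 factors > 1: none. So H_2 ≅ 0.

H_0 ≅ Z,  H_1 ≅ Z ⊕ Z/2,  H_2 = 0.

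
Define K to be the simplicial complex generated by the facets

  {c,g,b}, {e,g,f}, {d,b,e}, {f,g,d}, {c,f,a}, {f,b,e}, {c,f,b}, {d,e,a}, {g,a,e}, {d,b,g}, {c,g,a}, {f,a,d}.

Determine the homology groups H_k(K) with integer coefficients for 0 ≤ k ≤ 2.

Order the vertices as a < b < c < d < e < f < g. Listing each simplex with vertices in this order, K has dimension 2 with simplices:

  0-simplices (7): a, b, c, d, e, f, g
  1-simplices (18): ac, ad, ae, af, ag, bc, bd, be, bf, bg, cf, cg, de, df, dg, ef, eg, fg
  2-simplices (12): acf, acg, ade, adf, aeg, bcf, bcg, bde, bdg, bef, dfg, efg

so the chain groups are C_0 ≅ Z^7, C_1 ≅ Z^18, C_2 ≅ Z^12.

∂_1: C_1 → C_0 is given by ∂[p,q] = [q] − [p]. For instance
  ∂df = f − d.
The resulting 7×18 matrix has rank 6, and its Smith normal form has invariant factors (1,1,1,1,1,1).

The boundary map ∂_2: C_2 → C_1 maps a triangle to the signed sum of its edges. For instance
  ∂aeg = eg − ag + ae,
  ∂bef = ef − bf + be.
As a 18×12 matrix over Z this has rank 12, with invariant factors (1,1,1,1,1,1,1,1,1,1,1,2).

Now H_k = ker ∂_k / im ∂_{k+1}, so:

  H_0: rank C_0 − rank ∂_1 = 7 − 6 = 1, and the invariant factors of ∂_1 are all 1, so H_0 ≅ Z.
  H_1: rank ker ∂_1 − rank ∂_2 = (18 − 6) − 12 = 0, and ∂_2 has invariant factor 2 > 1, so H_1 ≅ Z/2.
  H_2: rank ker ∂_2 − rank ∂_3 = (12 − 12) − 0 = 0, and there is no ∂_3, so H_2 ≅ 0.

As a check, the Euler characteristic is 7 − 18 + 12 = 1, which agrees with 1 − 0 + 0 = 1.

H_0 ≅ Z,  H_1 ≅ Z/2,  H_2 = 0.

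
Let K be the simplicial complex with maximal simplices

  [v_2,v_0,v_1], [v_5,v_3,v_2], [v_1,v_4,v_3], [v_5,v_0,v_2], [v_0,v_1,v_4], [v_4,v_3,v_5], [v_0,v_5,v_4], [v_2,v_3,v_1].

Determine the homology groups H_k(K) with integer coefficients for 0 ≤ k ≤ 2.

H_0 ≅ Z,  H_1 = 0,  H_2 ≅ Z.

Fix the vertex order v_0 < v_1 < v_2 < v_3 < v_4 < v_5 and write every simplex with vertices in increasing order. Then dim K = 2 and the simplices of K are:

  0-simplices (6): [v_0], [v_1], [v_2], [v_3], [v_4], [v_5]
  1-simplices (12): [v_0,v_1], [v_0,v_2], [v_0,v_4], [v_0,v_5], [v_1,v_2], [v_1,v_3], [v_1,v_4], [v_2,v_3], [v_2,v_5], [v_3,v_4], [v_3,v_5], [v_4,v_5]
  2-simplices (8): [v_0,v_1,v_2], [v_0,v_1,v_4], [v_0,v_2,v_5], [v_0,v_4,v_5], [v_1,v_2,v_3], [v_1,v_3,v_4], [v_2,v_3,v_5], [v_3,v_4,v_5]

giving chain groups C_0 ≅ Z^6, C_1 ≅ Z^12, C_2 ≅ Z^8.

The boundary map ∂_1: C_1 → C_0 sends each edge [p,q] (with p < q) to q − p. For instance
  ∂[v_0,v_2] = [v_2] − [v_0].
The 6×12 boundary matrix has rank 5 and Smith normal form diag(1,1,1,1,1).

∂_2: C_2 → C_1 maps a triangle to the signed sum of its edges. For instance
  ∂[v_0,v_4,v_5] = [v_4,v_5] − [v_0,v_5] + [v_0,v_4],
  ∂[v_0,v_1,v_4] = [v_1,v_4] − [v_0,v_4] + [v_0,v_1].
The 12×8 boundary matrix has rank 7 and Smith normal form diag(1,1,1,1,1,1,1).

Computing H_k = (kernel of ∂_k) / (image of ∂_{k+1}):

  H_0: rank C_0 − rank ∂_1 = 6 − 5 = 1, and the invariant factors of ∂_1 are all 1, so H_0 = Z.
  H_1: rank ker ∂_1 − rank ∂_2 = (12 − 5) − 7 = 0, and the invariant factors of ∂_2 are all 1, so H_1 = 0.
  H_2: rank ker ∂_2 − rank ∂_3 = (8 − 7) − 0 = 1, and there is no ∂_3, so H_2 = Z.

(K is a triangulation of the 2-sphere S^2.)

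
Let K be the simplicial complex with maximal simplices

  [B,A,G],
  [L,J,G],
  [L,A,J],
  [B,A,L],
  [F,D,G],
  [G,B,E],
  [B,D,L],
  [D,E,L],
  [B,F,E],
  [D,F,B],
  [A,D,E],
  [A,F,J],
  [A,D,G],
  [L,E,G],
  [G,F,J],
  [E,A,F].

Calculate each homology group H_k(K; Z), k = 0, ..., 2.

H_0 ≅ Z,  H_1 ≅ Z^2,  H_2 ≅ Z.

K has 8 vertices, 24 edges, 16 triangles.
rank ∂_0 = 0, rank ∂_1 = 7 ⇒ b_0 = 8 − 0 − 7 = 1; all invariant factors of ∂_1 are 1 so no torsion. So H_0 = Z.
rank ∂_1 = 7, rank ∂_2 = 15 ⇒ b_1 = 24 − 7 − 15 = 2; all invariant factors of ∂_2 are 1 so no torsion. So H_1 = Z^2.
rank ∂_2 = 15, rank ∂_3 = 0 ⇒ b_2 = 16 − 15 − 0 = 1. So H_2 = Z.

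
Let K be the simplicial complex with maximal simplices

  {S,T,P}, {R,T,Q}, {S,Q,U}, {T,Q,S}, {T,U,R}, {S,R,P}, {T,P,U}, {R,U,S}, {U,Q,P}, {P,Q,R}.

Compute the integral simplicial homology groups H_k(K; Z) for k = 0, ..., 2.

Take the total order P < Q < R < S < T < U on the vertex set. Then K (dimension 2) consists of the simplices:

  0-simplices (6): P, Q, R, S, T, U
  1-simplices (15): PQ, PR, PS, PT, PU, QR, QS, QT, QU, RS, RT, RU, ST, SU, TU
  2-simplices (10): PQR, PQU, PRS, PST, PTU, QRT, QST, QSU, RSU, RTU

Hence C_0 ≅ Z^6, C_1 ≅ Z^15, C_2 ≅ Z^10.

The boundary map ∂_1: C_1 → C_0 sends each edge [p,q] (with p < q) to q − p. For instance
  ∂RU = U − R.
As a 6×15 matrix over Z this has rank 5, with invariant factors (1,1,1,1,1).

Boundary ∂_2: C_2 → C_1 sends each 2-simplex [p,q,r] to [q,r] − [p,r] + [p,q]. For instance
  ∂QST = ST − QT + QS,
  ∂PST = ST − PT + PS.
The resulting 15×10 matrix has rank 10, and its Smith normal form has invariant factors (1,1,1,1,1,1,1,1,1,2).

Now H_k = ker ∂_k / im ∂_{k+1}, so:

  H_0: rank C_0 − rank ∂_1 = 6 − 5 = 1, and the invariant factors of ∂_1 are all 1, so H_0 = Z.
  H_1: rank ker ∂_1 − rank ∂_2 = (15 − 5) − 10 = 0, and ∂_2 has invariant factor 2 > 1, so H_1 = Z_2.
  H_2: rank ker ∂_2 − rank ∂_3 = (10 − 10) − 0 = 0, and there is no ∂_3, so H_2 = 0.

(K is a triangulation of the real projective plane RP^2.)

H_0 ≅ Z,  H_1 ≅ Z_2,  H_2 = 0.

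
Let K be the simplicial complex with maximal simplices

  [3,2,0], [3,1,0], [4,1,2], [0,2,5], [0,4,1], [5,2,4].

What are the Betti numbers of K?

b_0 = 1, b_1 = 1, b_2 = 0.

K has 6 vertices, 12 edges, 6 triangles.
rank ∂_0 = 0, rank ∂_1 = 5 ⇒ b_0 = 6 − 0 − 5 = 1; all invariant factors of ∂_1 are 1 so no torsion. So H_0 ≅ Z.
rank ∂_1 = 5, rank ∂_2 = 6 ⇒ b_1 = 12 − 5 − 6 = 1; all invariant factors of ∂_2 are 1 so no torsion. So H_1 ≅ Z.
rank ∂_2 = 6, rank ∂_3 = 0 ⇒ b_2 = 6 − 6 − 0 = 0. So H_2 ≅ 0.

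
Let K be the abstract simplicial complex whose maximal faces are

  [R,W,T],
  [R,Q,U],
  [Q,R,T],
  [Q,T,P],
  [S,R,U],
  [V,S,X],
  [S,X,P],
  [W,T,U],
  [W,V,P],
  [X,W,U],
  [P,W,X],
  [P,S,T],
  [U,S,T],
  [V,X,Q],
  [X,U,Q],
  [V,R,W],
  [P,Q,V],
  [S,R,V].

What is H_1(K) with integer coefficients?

Order the vertices as P < Q < R < S < T < U < V < W < X. Listing each simplex with vertices in this order, K has dimension 2 with simplices:

  0-simplices (9): P, Q, R, S, T, U, V, W, X
  1-simplices (27): PQ, PS, PT, PV, PW, PX, QR, QT, QU, QV, QX, RS, RT, RU, RV, RW, ST, SU, SV, SX, TU, TW, UW, UX, VW, VX, WX
  2-simplices (18): PQT, PQV, PST, PSX, PVW, PWX, QRT, QRU, QUX, QVX, RSU, RSV, RTW, RVW, STU, SVX, TUW, UWX

so the chain groups are C_0 ≅ Z^9, C_1 ≅ Z^27, C_2 ≅ Z^18.

The boundary map ∂_1: C_1 → C_0 sends each edge [p,q] (with p < q) to q − p. For instance
  ∂PV = V − P.
As a 9×27 matrix over Z this has rank 8, with invariant factors (1,1,1,1,1,1,1,1).

∂_2: C_2 → C_1 acts by ∂[p,q,r] = [q,r] − [p,r] + [p,q]. For instance
  ∂PST = ST − PT + PS,
  ∂RTW = TW − RW + RT.
The resulting 27×18 matrix has rank 18, and its Smith normal form has invariant factors (1,1,1,1,1,1,1,1,1,1,1,1,1,1,1,1,1,2).

Reading off H_k = ker ∂_k / im ∂_{k+1}:

  H_1: rank ker ∂_1 − rank ∂_2 = (27 − 8) − 18 = 1, and ∂_2 has invariant factor 2 > 1, so H_1 = Z ⊕ Z/2Z.

H_1 = Z ⊕ Z/2Z.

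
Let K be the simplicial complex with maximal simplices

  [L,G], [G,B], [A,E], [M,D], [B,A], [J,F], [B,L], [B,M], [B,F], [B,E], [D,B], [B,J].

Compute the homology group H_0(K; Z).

We work with the vertex ordering A < B < D < E < F < G < J < L < M. The simplices of K, each written with vertices in increasing order, are:

  0-simplices (9): A, B, D, E, F, G, J, L, M
  1-simplices (12): AB, AE, BD, BE, BF, BG, BJ, BL, BM, DM, FJ, GL

so the chain groups are C_0 ≅ Z^9, C_1 ≅ Z^12.

The boundary map ∂_1: C_1 → C_0 sends each edge [p,q] (with p < q) to q − p.
This gives a 9×12 integer matrix of rank 8; reducing to Smith normal form yields diagonal entries (1,1,1,1,1,1,1,1).

Now H_k = ker ∂_k / im ∂_{k+1}, so:

  H_0: rank C_0 − rank ∂_1 = 9 − 8 = 1, and the invariant factors of ∂_1 are all 1, so H_0 ≅ Z.

H_0 = Z.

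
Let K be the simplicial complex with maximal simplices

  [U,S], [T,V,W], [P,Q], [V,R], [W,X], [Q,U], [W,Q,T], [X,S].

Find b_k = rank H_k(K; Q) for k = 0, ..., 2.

Order the vertices as P < Q < R < S < T < U < V < W < X. Listing each simplex with vertices in this order, K has dimension 2 with simplices:

  0-simplices (9): P, Q, R, S, T, U, V, W, X
  1-simplices (11): PQ, QT, QU, QW, RV, SU, SX, TV, TW, VW, WX
  2-simplices (2): QTW, TVW

so the chain groups are C_0 ≅ Z^9, C_1 ≅ Z^11, C_2 ≅ Z^2.

∂_1: C_1 → C_0 is given by ∂[p,q] = [q] − [p]. For instance
  ∂TW = W − T.
This gives a 9×11 integer matrix of rank 8; reducing to Smith normal form yields diagonal entries (1,1,1,1,1,1,1,1).

The boundary map ∂_2: C_2 → C_1 maps a triangle to the signed sum of its edges. For instance
  ∂QTW = TW − QW + QT,
  ∂TVW = VW − TW + TV.
The 11×2 boundary matrix has rank 2 and Smith normal form diag(1,1).

Reading off H_k = ker ∂_k / im ∂_{k+1}:

  H_0: rank C_0 − rank ∂_1 = 9 − 8 = 1, and the invariant factors of ∂_1 are all 1, so H_0 ≅ Z.
  H_1: rank ker ∂_1 − rank ∂_2 = (11 − 8) − 2 = 1, and the invariant factors of ∂_2 are all 1, so H_1 ≅ Z.
  H_2: rank ker ∂_2 − rank ∂_3 = (2 − 2) − 0 = 0, and there is no ∂_3, so H_2 ≅ 0.

As a check, the Euler characteristic is 9 − 11 + 2 = 0, which agrees with 1 − 1 + 0 = 0.

Hence the Betti numbers are b_0 = 1, b_1 = 1, b_2 = 0.

b_0 = 1, b_1 = 1, b_2 = 0.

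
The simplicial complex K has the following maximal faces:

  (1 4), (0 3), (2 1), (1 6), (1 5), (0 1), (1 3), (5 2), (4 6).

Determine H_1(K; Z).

H_1 ≅ Z^3.

We work with the vertex ordering 0 < 1 < 2 < 3 < 4 < 5 < 6. The simplices of K, each written with vertices in increasing order, are:

  0-simplices (7): [0], [1], [2], [3], [4], [5], [6]
  1-simplices (9): [0,1], [0,3], [1,2], [1,3], [1,4], [1,5], [1,6], [2,5], [4,6]

so the chain groups are C_0 ≅ Z^7, C_1 ≅ Z^9.

The boundary map ∂_1: C_1 → C_0 is given by ∂[p,q] = [q] − [p].
The 7×9 boundary matrix has rank 6 and Smith normal form diag(1,1,1,1,1,1).

Computing H_k = (kernel of ∂_k) / (image of ∂_{k+1}):

  H_1: rank ker ∂_1 − rank ∂_2 = (9 − 6) − 0 = 3, and there is no ∂_2, so H_1 = Z^3.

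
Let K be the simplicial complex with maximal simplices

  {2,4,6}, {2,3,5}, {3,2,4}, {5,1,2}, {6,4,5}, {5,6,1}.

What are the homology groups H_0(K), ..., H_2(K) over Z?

Order the vertices as 1 < 2 < 3 < 4 < 5 < 6. Listing each simplex with vertices in this order, K has dimension 2 with simplices:

  0-simplices (6): [1], [2], [3], [4], [5], [6]
  1-simplices (12): [1,2], [1,5], [1,6], [2,3], [2,4], [2,5], [2,6], [3,4], [3,5], [4,5], [4,6], [5,6]
  2-simplices (6): [1,2,5], [1,5,6], [2,3,4], [2,3,5], [2,4,6], [4,5,6]

Hence C_0 ≅ Z^6, C_1 ≅ Z^12, C_2 ≅ Z^6.

Boundary ∂_1: C_1 → C_0 is given by ∂[p,q] = [q] − [p]. For instance
  ∂[1,6] = [6] − [1].
The 6×12 boundary matrix has rank 5 and Smith normal form diag(1,1,1,1,1).

The boundary map ∂_2: C_2 → C_1 maps a triangle to the signed sum of its edges. For instance
  ∂[2,3,4] = [3,4] − [2,4] + [2,3],
  ∂[4,5,6] = [5,6] − [4,6] + [4,5].
As a 12×6 matrix over Z this has rank 6, with invariant factors (1,1,1,1,1,1).

Computing H_k = (kernel of ∂_k) / (image of ∂_{k+1}):

  H_0: rank C_0 − rank ∂_1 = 6 − 5 = 1, and the invariant factors of ∂_1 are all 1, so H_0 = Z.
  H_1: rank ker ∂_1 − rank ∂_2 = (12 − 5) − 6 = 1, and the invariant factors of ∂_2 are all 1, so H_1 = Z.
  H_2: rank ker ∂_2 − rank ∂_3 = (6 − 6) − 0 = 0, and there is no ∂_3, so H_2 = 0.

H_0 = Z,  H_1 = Z,  H_2 = 0.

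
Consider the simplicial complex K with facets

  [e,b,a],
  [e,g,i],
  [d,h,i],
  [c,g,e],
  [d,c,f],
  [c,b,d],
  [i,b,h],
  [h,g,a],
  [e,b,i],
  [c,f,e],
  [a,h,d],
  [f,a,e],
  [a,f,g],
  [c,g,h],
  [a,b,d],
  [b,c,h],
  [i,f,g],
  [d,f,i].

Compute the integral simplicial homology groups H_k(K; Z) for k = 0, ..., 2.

H_0 ≅ Z,  H_1 ≅ Z ⊕ Z/2Z,  H_2 = 0.

Take the total order a < b < c < d < e < f < g < h < i on the vertex set. Then K (dimension 2) consists of the simplices:

  0-simplices (9): a, b, c, d, e, f, g, h, i
  1-simplices (27): ab, ad, ae, af, ag, ah, bc, bd, be, bh, bi, cd, ce, cf, cg, ch, df, dh, di, ef, eg, ei, fg, fi, gh, gi, hi
  2-simplices (18): abd, abe, adh, aef, afg, agh, bcd, bch, bei, bhi, cdf, cef, ceg, cgh, dfi, dhi, egi, fgi

so the chain groups are C_0 ≅ Z^9, C_1 ≅ Z^27, C_2 ≅ Z^18.

∂_1: C_1 → C_0 maps an edge to its endpoints' difference, ∂[p,q] = q − p.
The resulting 9×27 matrix has rank 8, and its Smith normal form has invariant factors (1,1,1,1,1,1,1,1).

Boundary ∂_2: C_2 → C_1 maps a triangle to the signed sum of its edges. For instance
  ∂dfi = fi − di + df,
  ∂dhi = hi − di + dh.
The 27×18 boundary matrix has rank 18 and Smith normal form diag(1,1,1,1,1,1,1,1,1,1,1,1,1,1,1,1,1,2).

Now H_k = ker ∂_k / im ∂_{k+1}, so:

  H_0: rank C_0 − rank ∂_1 = 9 − 8 = 1, and the invariant factors of ∂_1 are all 1, so H_0 = Z.
  H_1: rank ker ∂_1 − rank ∂_2 = (27 − 8) − 18 = 1, and ∂_2 has invariant factor 2 > 1, so H_1 = Z ⊕ Z/2Z.
  H_2: rank ker ∂_2 − rank ∂_3 = (18 − 18) − 0 = 0, and there is no ∂_3, so H_2 = 0.

(K is a triangulation of the Klein bottle.)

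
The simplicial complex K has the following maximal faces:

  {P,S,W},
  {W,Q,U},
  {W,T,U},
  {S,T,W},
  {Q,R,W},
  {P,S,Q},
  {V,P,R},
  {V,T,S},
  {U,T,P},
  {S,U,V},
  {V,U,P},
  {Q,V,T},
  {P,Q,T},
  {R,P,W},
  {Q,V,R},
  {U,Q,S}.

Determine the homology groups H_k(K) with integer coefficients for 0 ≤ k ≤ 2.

H_0 ≅ Z,  H_1 ≅ Z^2,  H_2 ≅ Z.

Take the total order P < Q < R < S < T < U < V < W on the vertex set. Then K (dimension 2) consists of the simplices:

  0-simplices (8): P, Q, R, S, T, U, V, W
  1-simplices (24): PQ, PR, PS, PT, PU, PV, PW, QR, QS, QT, QU, QV, QW, RV, RW, ST, SU, SV, SW, TU, TV, TW, UV, UW
  2-simplices (16): PQS, PQT, PRV, PRW, PSW, PTU, PUV, QRV, QRW, QSU, QTV, QUW, STV, STW, SUV, TUW

Hence C_0 ≅ Z^8, C_1 ≅ Z^24, C_2 ≅ Z^16.

The boundary map ∂_1: C_1 → C_0 is given by ∂[p,q] = [q] − [p]. For instance
  ∂QR = R − Q.
The 8×24 boundary matrix has rank 7 and Smith normal form diag(1,1,1,1,1,1,1).

The boundary map ∂_2: C_2 → C_1 acts by ∂[p,q,r] = [q,r] − [p,r] + [p,q]. For instance
  ∂PRV = RV − PV + PR,
  ∂STV = TV − SV + ST.
The 24×16 boundary matrix has rank 15 and Smith normal form diag(1,1,1,1,1,1,1,1,1,1,1,1,1,1,1).

Now H_k = ker ∂_k / im ∂_{k+1}, so:

  H_0: rank C_0 − rank ∂_1 = 8 − 7 = 1, and the invariant factors of ∂_1 are all 1, so H_0 = Z.
  H_1: rank ker ∂_1 − rank ∂_2 = (24 − 7) − 15 = 2, and the invariant factors of ∂_2 are all 1, so H_1 = Z^2.
  H_2: rank ker ∂_2 − rank ∂_3 = (16 − 15) − 0 = 1, and there is no ∂_3, so H_2 = Z.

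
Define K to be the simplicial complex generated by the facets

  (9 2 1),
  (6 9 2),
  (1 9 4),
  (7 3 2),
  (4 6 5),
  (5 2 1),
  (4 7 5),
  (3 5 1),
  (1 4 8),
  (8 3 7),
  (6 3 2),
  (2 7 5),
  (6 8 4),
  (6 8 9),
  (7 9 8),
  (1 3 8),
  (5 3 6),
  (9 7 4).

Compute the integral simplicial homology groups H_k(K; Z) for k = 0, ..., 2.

H_0 = Z,  H_1 = Z × Z/2,  H_2 = 0.

K has 9 vertices, 27 edges, 18 triangles.
rank ∂_0 = 0, rank ∂_1 = 8 ⇒ b_0 = 9 − 0 − 8 = 1; all invariant factors of ∂_1 are 1 so no torsion. So H_0 ≅ Z.
rank ∂_1 = 8, rank ∂_2 = 18 ⇒ b_1 = 27 − 8 − 18 = 1; ∂_2 has invariant factor(s) [2] giving torsion. So H_1 ≅ Z × Z/2.
rank ∂_2 = 18, rank ∂_3 = 0 ⇒ b_2 = 18 − 18 − 0 = 0. So H_2 ≅ 0.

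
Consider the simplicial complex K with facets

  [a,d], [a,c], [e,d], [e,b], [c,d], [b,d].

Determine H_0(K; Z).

H_0 ≅ Z.

Order the vertices as a < b < c < d < e. Listing each simplex with vertices in this order, K has dimension 1 with simplices:

  0-simplices (5): a, b, c, d, e
  1-simplices (6): ac, ad, bd, be, cd, de

so the chain groups are C_0 ≅ Z^5, C_1 ≅ Z^6.

The boundary map ∂_1: C_1 → C_0 sends each edge [p,q] (with p < q) to q − p. For instance
  ∂bd = d − b.
As a 5×6 matrix over Z this has rank 4, with invariant factors (1,1,1,1).

Now H_k = ker ∂_k / im ∂_{k+1}, so:

  H_0: rank C_0 − rank ∂_1 = 5 − 4 = 1, and the invariant factors of ∂_1 are all 1, so H_0 ≅ Z.

(K is a triangulation of a wedge of 2 circles.)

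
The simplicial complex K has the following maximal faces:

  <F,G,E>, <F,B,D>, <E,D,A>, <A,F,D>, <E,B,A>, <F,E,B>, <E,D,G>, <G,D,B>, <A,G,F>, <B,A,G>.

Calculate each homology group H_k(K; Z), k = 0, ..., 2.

H_0 ≅ Z,  H_1 ≅ Z/2,  H_2 = 0.

K has 6 vertices, 15 edges, 10 triangles.
rank ∂_0 = 0, rank ∂_1 = 5 ⇒ b_0 = 6 − 0 − 5 = 1; all invariant factors of ∂_1 are 1 so no torsion. So H_0 = Z.
rank ∂_1 = 5, rank ∂_2 = 10 ⇒ b_1 = 15 − 5 − 10 = 0; ∂_2 has invariant factor(s) [2] giving torsion. So H_1 = Z/2.
rank ∂_2 = 10, rank ∂_3 = 0 ⇒ b_2 = 10 − 10 − 0 = 0. So H_2 = 0.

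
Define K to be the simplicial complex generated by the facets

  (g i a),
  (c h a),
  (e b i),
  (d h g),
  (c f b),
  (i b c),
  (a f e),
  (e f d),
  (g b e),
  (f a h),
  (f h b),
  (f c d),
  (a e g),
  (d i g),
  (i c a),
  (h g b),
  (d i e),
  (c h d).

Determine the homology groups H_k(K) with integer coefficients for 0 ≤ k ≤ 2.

Fix the vertex order a < b < c < d < e < f < g < h < i and write every simplex with vertices in increasing order. Then dim K = 2 and the simplices of K are:

  0-simplices (9): a, b, c, d, e, f, g, h, i
  1-simplices (27): ac, ae, af, ag, ah, ai, bc, be, bf, bg, bh, bi, cd, cf, ch, ci, de, df, dg, dh, di, ef, eg, ei, fh, gh, gi
  2-simplices (18): ach, aci, aef, aeg, afh, agi, bcf, bci, beg, bei, bfh, bgh, cdf, cdh, def, dei, dgh, dgi

Hence C_0 ≅ Z^9, C_1 ≅ Z^27, C_2 ≅ Z^18.

The boundary map ∂_1: C_1 → C_0 maps an edge to its endpoints' difference, ∂[p,q] = q − p. For instance
  ∂ah = h − a.
This gives a 9×27 integer matrix of rank 8; reducing to Smith normal form yields diagonal entries (1,1,1,1,1,1,1,1).

The boundary map ∂_2: C_2 → C_1 sends each 2-simplex [p,q,r] to [q,r] − [p,r] + [p,q]. For instance
  ∂aeg = eg − ag + ae,
  ∂ach = ch − ah + ac.
This gives a 27×18 integer matrix of rank 18; reducing to Smith normal form yields diagonal entries (1,1,1,1,1,1,1,1,1,1,1,1,1,1,1,1,1,2).

Computing H_k = (kernel of ∂_k) / (image of ∂_{k+1}):

  H_0: rank C_0 − rank ∂_1 = 9 − 8 = 1, and the invariant factors of ∂_1 are all 1, so H_0 = Z.
  H_1: rank ker ∂_1 − rank ∂_2 = (27 − 8) − 18 = 1, and ∂_2 has invariant factor 2 > 1, so H_1 = Z ⊕ Z/2.
  H_2: rank ker ∂_2 − rank ∂_3 = (18 − 18) − 0 = 0, and there is no ∂_3, so H_2 = 0.

H_0 ≅ Z,  H_1 ≅ Z ⊕ Z/2,  H_2 = 0.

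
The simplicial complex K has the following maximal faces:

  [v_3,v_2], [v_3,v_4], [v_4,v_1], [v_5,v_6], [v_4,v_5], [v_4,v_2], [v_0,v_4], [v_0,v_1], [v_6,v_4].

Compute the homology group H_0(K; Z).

H_0 ≅ Z.

Take the total order v_0 < v_1 < v_2 < v_3 < v_4 < v_5 < v_6 on the vertex set. Then K (dimension 1) consists of the simplices:

  0-simplices (7): [v_0], [v_1], [v_2], [v_3], [v_4], [v_5], [v_6]
  1-simplices (9): [v_0,v_1], [v_0,v_4], [v_1,v_4], [v_2,v_3], [v_2,v_4], [v_3,v_4], [v_4,v_5], [v_4,v_6], [v_5,v_6]

giving chain groups C_0 ≅ Z^7, C_1 ≅ Z^9.

∂_1: C_1 → C_0 is given by ∂[p,q] = [q] − [p].
The 7×9 boundary matrix has rank 6 and Smith normal form diag(1,1,1,1,1,1).

Now H_k = ker ∂_k / im ∂_{k+1}, so:

  H_0: rank C_0 − rank ∂_1 = 7 − 6 = 1, and the invariant factors of ∂_1 are all 1, so H_0 ≅ Z.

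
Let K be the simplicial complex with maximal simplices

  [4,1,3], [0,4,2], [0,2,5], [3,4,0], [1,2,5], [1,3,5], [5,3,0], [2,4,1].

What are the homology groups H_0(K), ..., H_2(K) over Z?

H_0 = Z,  H_1 = 0,  H_2 = Z.

K has 6 vertices, 12 edges, 8 triangles.
rank ∂_0 = 0, rank ∂_1 = 5 ⇒ b_0 = 6 − 0 − 5 = 1; all invariant factors of ∂_1 are 1 so no torsion. So H_0 ≅ Z.
rank ∂_1 = 5, rank ∂_2 = 7 ⇒ b_1 = 12 − 5 − 7 = 0; all invariant factors of ∂_2 are 1 so no torsion. So H_1 ≅ 0.
rank ∂_2 = 7, rank ∂_3 = 0 ⇒ b_2 = 8 − 7 − 0 = 1. So H_2 ≅ Z.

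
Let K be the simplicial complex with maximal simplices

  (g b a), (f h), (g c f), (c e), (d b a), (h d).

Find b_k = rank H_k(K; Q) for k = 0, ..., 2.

b_0 = 1, b_1 = 1, b_2 = 0.

K has 8 vertices, 11 edges, 3 triangles.
rank ∂_0 = 0, rank ∂_1 = 7 ⇒ b_0 = 8 − 0 − 7 = 1; all invariant factors of ∂_1 are 1 so no torsion. So H_0 ≅ Z.
rank ∂_1 = 7, rank ∂_2 = 3 ⇒ b_1 = 11 − 7 − 3 = 1; all invariant factors of ∂_2 are 1 so no torsion. So H_1 ≅ Z.
rank ∂_2 = 3, rank ∂_3 = 0 ⇒ b_2 = 3 − 3 − 0 = 0. So H_2 ≅ 0.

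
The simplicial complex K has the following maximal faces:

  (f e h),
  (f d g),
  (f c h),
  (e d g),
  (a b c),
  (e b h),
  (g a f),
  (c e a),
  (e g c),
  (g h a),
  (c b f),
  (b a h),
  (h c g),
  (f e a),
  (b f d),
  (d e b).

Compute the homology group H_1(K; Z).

K has 8 vertices, 24 edges, 16 triangles.
rank ∂_1 = 7, rank ∂_2 = 15 ⇒ b_1 = 24 − 7 − 15 = 2; all invariant factors of ∂_2 are 1 so no torsion. So H_1 = Z^2.

H_1 ≅ Z^2.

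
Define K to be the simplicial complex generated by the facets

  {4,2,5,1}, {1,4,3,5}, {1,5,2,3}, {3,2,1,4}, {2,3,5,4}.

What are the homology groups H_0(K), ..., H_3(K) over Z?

H_0 ≅ Z,  H_1 = 0,  H_2 = 0,  H_3 ≅ Z.

Take the total order 1 < 2 < 3 < 4 < 5 on the vertex set. Then K (dimension 3) consists of the simplices:

  0-simplices (5): [1], [2], [3], [4], [5]
  1-simplices (10): [1,2], [1,3], [1,4], [1,5], [2,3], [2,4], [2,5], [3,4], [3,5], [4,5]
  2-simplices (10): [1,2,3], [1,2,4], [1,2,5], [1,3,4], [1,3,5], [1,4,5], [2,3,4], [2,3,5], [2,4,5], [3,4,5]
  3-simplices (5): [1,2,3,4], [1,2,3,5], [1,2,4,5], [1,3,4,5], [2,3,4,5]

Hence C_0 ≅ Z^5, C_1 ≅ Z^10, C_2 ≅ Z^10, C_3 ≅ Z^5.

∂_1: C_1 → C_0 sends each edge [p,q] (with p < q) to q − p. For instance
  ∂[1,2] = [2] − [1].
This gives a 5×10 integer matrix of rank 4; reducing to Smith normal form yields diagonal entries (1,1,1,1).

The boundary map ∂_2: C_2 → C_1 sends each 2-simplex [p,q,r] to [q,r] − [p,r] + [p,q]. For instance
  ∂[2,3,4] = [3,4] − [2,4] + [2,3],
  ∂[1,3,5] = [3,5] − [1,5] + [1,3].
The 10×10 boundary matrix has rank 6 and Smith normal form diag(1,1,1,1,1,1).

The boundary map ∂_3: C_3 → C_2 sends each 3-simplex σ to the alternating sum Σ_i (−1)^i (σ with its i-th vertex removed). For instance
  ∂[2,3,4,5] = [3,4,5] − [2,4,5] + [2,3,5] − [2,3,4],
  ∂[1,2,3,5] = [2,3,5] − [1,3,5] + [1,2,5] − [1,2,3].
The resulting 10×5 matrix has rank 4, and its Smith normal form has invariant factors (1,1,1,1).

Reading off H_k = ker ∂_k / im ∂_{k+1}:

  H_0: rank C_0 − rank ∂_1 = 5 − 4 = 1, and the invariant factors of ∂_1 are all 1, so H_0 = Z.
  H_1: rank ker ∂_1 − rank ∂_2 = (10 − 4) − 6 = 0, and the invariant factors of ∂_2 are all 1, so H_1 = 0.
  H_2: rank ker ∂_2 − rank ∂_3 = (10 − 6) − 4 = 0, and the invariant factors of ∂_3 are all 1, so H_2 = 0.
  H_3: rank ker ∂_3 − rank ∂_4 = (5 − 4) − 0 = 1, and there is no ∂_4, so H_3 = Z.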